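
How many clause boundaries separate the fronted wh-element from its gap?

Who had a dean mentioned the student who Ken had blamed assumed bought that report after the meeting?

"who" is extracted from the subject of "bought".
Boundaries crossed, outermost first: [Ø], [Ø] — 2 in total.

2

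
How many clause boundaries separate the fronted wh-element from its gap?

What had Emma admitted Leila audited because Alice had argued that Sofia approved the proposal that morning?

"what" is extracted from the object of "audited".
Boundaries crossed, outermost first: [Ø] — 1 in total.

1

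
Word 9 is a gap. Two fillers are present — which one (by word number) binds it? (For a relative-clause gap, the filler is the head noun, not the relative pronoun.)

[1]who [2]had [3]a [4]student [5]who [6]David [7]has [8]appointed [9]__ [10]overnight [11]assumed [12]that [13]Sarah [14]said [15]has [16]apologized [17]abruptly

The marked gap is inside the relative clause, the direct object of "appointed".
Its filler is the head noun "student" (via "who"), at word 4.
(The other dependency links word 1 to a gap after word 14.)

4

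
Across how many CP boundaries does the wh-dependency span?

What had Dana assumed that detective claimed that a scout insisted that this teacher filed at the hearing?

3

"what" is extracted from the object of "filed".
Boundaries crossed, outermost first: [Ø], [that], [that] — 3 in total.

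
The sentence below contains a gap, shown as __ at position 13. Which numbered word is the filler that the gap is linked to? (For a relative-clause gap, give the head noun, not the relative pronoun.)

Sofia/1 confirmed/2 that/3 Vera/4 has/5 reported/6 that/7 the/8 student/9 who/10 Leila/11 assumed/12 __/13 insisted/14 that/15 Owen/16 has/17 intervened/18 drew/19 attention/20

9

The gap at 13 is the subject of "insisted", inside a relative clause.
The relative pronoun is "who" (word 10); it is bound by the head noun immediately before it.
Its filler is the head noun "student", at word 9.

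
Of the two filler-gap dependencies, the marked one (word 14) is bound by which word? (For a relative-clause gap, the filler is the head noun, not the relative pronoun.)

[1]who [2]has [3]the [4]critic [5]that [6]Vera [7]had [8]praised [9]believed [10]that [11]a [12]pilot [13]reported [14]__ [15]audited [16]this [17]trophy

The marked gap is the subject of "audited".
Its filler is the fronted wh-phrase "who", at word 1.
(The other dependency links word 4 to a gap after word 8.)

1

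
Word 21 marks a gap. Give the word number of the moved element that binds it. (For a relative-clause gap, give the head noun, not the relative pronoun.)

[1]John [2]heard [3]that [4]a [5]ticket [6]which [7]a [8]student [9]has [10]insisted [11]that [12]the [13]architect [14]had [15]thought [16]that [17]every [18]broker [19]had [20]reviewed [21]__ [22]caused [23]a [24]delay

The gap at 21 is the object of "reviewed", inside a relative clause.
The relative pronoun is "which" (word 6); it is bound by the head noun immediately before it.
Its filler is the head noun "ticket", at word 5.

5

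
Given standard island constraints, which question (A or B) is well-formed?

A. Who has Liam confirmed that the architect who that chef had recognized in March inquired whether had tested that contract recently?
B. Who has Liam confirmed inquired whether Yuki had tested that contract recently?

B

In A, the wh-phrase is extracted from inside a wh-island (introduced by "whether"), which blocks movement.
In B, the extraction path crosses only that-complement boundaries, which are transparent.
So B is grammatical.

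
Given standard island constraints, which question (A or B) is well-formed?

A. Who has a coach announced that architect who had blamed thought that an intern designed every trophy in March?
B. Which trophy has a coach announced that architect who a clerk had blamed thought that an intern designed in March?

B

In A, the wh-phrase is extracted from inside a complex-NP island (relative clause) (introduced by "who"), which blocks movement.
In B, the extraction path crosses only that-complement boundaries, which are transparent.
So B is grammatical.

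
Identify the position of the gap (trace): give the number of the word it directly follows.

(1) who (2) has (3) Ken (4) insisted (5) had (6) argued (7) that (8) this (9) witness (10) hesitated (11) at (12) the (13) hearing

The displaced element is "who" (word 1).
It is linked across 1 clause boundary (Ø).
It functions as the subject of "argued", so the gap sits immediately after word 4 ("insisted").
Base order: Ken has insisted who had argued that this witness hesitated at the hearing.

4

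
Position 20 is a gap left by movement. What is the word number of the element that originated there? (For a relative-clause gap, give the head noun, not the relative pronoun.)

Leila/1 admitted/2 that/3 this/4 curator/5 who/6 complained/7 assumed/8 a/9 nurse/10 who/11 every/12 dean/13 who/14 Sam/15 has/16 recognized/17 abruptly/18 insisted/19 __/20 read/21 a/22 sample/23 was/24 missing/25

10

The gap at 20 is the subject of "read", inside a relative clause.
The relative pronoun is "who" (word 11); it is bound by the head noun immediately before it.
Its filler is the head noun "nurse", at word 10.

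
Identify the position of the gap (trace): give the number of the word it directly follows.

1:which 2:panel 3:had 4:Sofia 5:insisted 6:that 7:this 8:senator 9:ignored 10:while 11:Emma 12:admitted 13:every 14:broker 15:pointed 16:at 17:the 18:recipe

9

The displaced element is "which panel" (word 2).
It is linked across 1 clause boundary (that).
It functions as the direct object of "ignored", so the gap sits immediately after word 9 ("ignored").
Base order: Sofia had insisted that this senator ignored which panel while Emma admitted every broker pointed at the recipe.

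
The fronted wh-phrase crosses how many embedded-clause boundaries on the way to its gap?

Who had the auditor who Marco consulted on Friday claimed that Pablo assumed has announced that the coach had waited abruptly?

"who" is extracted from the subject of "announced".
Boundaries crossed, outermost first: [that], [Ø] — 2 in total.

2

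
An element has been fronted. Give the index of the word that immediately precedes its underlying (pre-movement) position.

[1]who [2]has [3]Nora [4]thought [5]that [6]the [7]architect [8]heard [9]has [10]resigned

8

The displaced element is "who" (word 1).
It is linked across 2 clause boundaries (that → Ø).
It functions as the subject of "resigned", so the gap sits immediately after word 8 ("heard").
Base order: Nora has thought that the architect heard that who has resigned.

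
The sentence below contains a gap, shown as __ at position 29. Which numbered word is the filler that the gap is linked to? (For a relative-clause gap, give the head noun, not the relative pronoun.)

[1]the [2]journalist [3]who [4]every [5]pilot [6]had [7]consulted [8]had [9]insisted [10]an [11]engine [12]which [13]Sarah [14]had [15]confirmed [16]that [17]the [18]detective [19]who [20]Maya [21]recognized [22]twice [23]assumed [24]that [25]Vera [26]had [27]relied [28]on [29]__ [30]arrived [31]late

11

The gap at 29 is the prepositional object of "relied", inside a relative clause.
The relative pronoun is "which" (word 12); it is bound by the head noun immediately before it.
Its filler is the head noun "engine", at word 11.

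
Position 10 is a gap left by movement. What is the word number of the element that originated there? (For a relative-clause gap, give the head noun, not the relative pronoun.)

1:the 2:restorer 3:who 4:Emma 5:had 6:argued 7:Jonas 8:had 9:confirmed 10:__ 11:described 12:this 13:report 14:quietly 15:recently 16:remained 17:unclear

The gap at 10 is the subject of "described", inside a relative clause.
The relative pronoun is "who" (word 3); it is bound by the head noun immediately before it.
Its filler is the head noun "restorer", at word 2.

2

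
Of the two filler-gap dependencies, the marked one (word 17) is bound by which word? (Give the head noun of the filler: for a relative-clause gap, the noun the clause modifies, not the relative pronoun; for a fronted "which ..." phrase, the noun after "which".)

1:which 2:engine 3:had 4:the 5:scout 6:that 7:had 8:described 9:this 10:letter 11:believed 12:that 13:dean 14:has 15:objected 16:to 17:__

The marked gap is the object of the preposition "to" of "objected".
Its filler is the fronted wh-phrase "which engine", at word 2.
(The other dependency links word 5 to a gap after word 6.)

2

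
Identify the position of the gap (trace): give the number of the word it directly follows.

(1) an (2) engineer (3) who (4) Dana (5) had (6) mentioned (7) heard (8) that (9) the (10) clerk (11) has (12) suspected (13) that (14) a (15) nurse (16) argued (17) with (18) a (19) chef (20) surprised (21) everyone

6

The displaced element is "an engineer" (word 2).
It is linked across 1 clause boundary (Ø).
It functions as the subject of "heard", so the gap sits immediately after word 6 ("mentioned").
Base order: Dana had mentioned that an engineer heard that the clerk has suspected that a nurse argued with a chef.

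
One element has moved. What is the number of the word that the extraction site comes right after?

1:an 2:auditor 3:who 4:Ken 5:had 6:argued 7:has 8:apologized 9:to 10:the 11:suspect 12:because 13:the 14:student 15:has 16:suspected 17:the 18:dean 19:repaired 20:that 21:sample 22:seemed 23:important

6

The displaced element is "an auditor" (word 2).
It is linked across 1 clause boundary (Ø).
It functions as the subject of "apologized", so the gap sits immediately after word 6 ("argued").
Base order: Ken had argued that an auditor has apologized to the suspect because the student has suspected the dean repaired that sample.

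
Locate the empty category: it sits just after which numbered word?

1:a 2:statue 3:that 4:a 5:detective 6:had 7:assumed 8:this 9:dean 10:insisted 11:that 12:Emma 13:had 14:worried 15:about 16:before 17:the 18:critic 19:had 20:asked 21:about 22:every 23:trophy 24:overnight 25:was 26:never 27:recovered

The displaced element is "a statue" (word 2).
It is linked across 2 clause boundaries (Ø → that).
It functions as the object of the preposition "about" of "worried", so the gap sits immediately after word 15 ("about").
Base order: A detective had assumed this dean insisted that Emma had worried about a statue before the critic had asked about every trophy overnight.

15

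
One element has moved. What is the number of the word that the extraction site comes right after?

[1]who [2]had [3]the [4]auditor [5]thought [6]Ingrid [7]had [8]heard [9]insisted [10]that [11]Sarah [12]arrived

8

The displaced element is "who" (word 1).
It is linked across 2 clause boundaries (Ø → Ø).
It functions as the subject of "insisted", so the gap sits immediately after word 8 ("heard").
Base order: The auditor had thought Ingrid had heard that who insisted that Sarah arrived.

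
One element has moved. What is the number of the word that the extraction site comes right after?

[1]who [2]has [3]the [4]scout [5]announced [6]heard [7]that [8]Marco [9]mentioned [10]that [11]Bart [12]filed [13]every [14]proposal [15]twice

The displaced element is "who" (word 1).
It is linked across 1 clause boundary (Ø).
It functions as the subject of "heard", so the gap sits immediately after word 5 ("announced").
Base order: The scout has announced that who heard that Marco mentioned that Bart filed every proposal twice.

5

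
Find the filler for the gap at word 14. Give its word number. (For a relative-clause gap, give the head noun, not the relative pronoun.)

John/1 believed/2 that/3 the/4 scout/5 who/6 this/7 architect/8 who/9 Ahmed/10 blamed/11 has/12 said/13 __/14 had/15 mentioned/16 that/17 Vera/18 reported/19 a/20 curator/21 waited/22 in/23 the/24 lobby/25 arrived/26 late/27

5

The gap at 14 is the subject of "mentioned", inside a relative clause.
The relative pronoun is "who" (word 6); it is bound by the head noun immediately before it.
Its filler is the head noun "scout", at word 5.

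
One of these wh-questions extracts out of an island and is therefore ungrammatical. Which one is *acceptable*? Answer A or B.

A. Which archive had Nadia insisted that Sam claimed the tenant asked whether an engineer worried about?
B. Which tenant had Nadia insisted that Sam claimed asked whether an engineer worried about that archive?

B

In A, the wh-phrase is extracted from inside a wh-island (introduced by "whether"), which blocks movement.
In B, the extraction path crosses only that-complement boundaries, which are transparent.
So B is grammatical.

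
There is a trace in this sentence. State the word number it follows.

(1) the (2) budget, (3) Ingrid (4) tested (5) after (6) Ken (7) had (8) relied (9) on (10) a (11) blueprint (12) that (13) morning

4

The displaced element is "the budget" (word 2).
It functions as the direct object of "tested", so the gap sits immediately after word 4 ("tested").
Base order: Ingrid tested the budget after Ken had relied on a blueprint that morning.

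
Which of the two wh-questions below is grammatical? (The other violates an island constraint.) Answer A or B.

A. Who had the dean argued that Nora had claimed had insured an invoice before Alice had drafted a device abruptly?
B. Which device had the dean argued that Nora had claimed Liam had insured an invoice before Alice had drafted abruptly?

In B, the wh-phrase is extracted from inside an adjunct island (introduced by "before"), which blocks movement.
In A, the extraction path crosses only that-complement boundaries, which are transparent.
So A is grammatical.

A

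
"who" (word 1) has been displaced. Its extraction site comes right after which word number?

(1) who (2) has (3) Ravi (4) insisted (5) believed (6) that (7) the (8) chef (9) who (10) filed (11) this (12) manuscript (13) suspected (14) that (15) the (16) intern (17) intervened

4

The displaced element is "who" (word 1).
It is linked across 1 clause boundary (Ø).
It functions as the subject of "believed", so the gap sits immediately after word 4 ("insisted").
Base order: Ravi has insisted who believed that the chef who filed this manuscript suspected that the intern intervened.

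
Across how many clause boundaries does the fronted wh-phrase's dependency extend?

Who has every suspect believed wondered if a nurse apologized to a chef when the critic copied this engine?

1

"who" is extracted from the subject of "wondered".
Boundaries crossed, outermost first: [Ø] — 1 in total.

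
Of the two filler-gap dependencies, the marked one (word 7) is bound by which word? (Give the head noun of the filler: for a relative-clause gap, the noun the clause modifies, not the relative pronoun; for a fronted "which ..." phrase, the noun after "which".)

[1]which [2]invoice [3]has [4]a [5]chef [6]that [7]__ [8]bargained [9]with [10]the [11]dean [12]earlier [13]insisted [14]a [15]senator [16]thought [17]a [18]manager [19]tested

The marked gap is inside the relative clause, the subject of "bargained".
Its filler is the head noun "chef" (via "that"), at word 5.
(The other dependency links word 2 to a gap after word 19.)

5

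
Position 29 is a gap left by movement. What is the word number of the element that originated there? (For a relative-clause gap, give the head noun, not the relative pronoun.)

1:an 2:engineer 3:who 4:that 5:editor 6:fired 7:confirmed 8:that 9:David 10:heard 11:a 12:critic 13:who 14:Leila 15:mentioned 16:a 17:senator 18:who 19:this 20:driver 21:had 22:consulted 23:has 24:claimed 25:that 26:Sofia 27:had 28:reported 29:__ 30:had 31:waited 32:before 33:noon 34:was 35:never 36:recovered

The gap at 29 is the subject of "waited", inside a relative clause.
The relative pronoun is "who" (word 13); it is bound by the head noun immediately before it.
Its filler is the head noun "critic", at word 12.

12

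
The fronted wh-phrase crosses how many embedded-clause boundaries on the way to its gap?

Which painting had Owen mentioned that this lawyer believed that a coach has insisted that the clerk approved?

"which painting" is extracted from the object of "approved".
Boundaries crossed, outermost first: [that], [that], [that] — 3 in total.

3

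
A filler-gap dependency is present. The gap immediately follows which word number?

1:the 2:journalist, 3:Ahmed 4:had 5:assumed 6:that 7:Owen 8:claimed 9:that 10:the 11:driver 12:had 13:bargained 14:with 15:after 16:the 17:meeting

14

The displaced element is "the journalist" (word 2).
It is linked across 2 clause boundaries (that → that).
It functions as the object of the preposition "with" of "bargained", so the gap sits immediately after word 14 ("with").
Base order: Ahmed had assumed that Owen claimed that the driver had bargained with the journalist after the meeting.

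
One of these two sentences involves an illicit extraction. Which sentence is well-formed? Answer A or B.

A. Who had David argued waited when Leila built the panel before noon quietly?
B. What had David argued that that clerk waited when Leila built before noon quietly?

In B, the wh-phrase is extracted from inside an adjunct island (introduced by "when"), which blocks movement.
In A, the extraction path crosses only that-complement boundaries, which are transparent.
So A is grammatical.

A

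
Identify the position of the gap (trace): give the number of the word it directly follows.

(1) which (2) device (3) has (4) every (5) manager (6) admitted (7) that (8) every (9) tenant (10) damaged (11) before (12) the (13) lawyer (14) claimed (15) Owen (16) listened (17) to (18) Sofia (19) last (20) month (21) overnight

The displaced element is "which device" (word 2).
It is linked across 1 clause boundary (that).
It functions as the direct object of "damaged", so the gap sits immediately after word 10 ("damaged").
Base order: Every manager has admitted that every tenant damaged which device before the lawyer claimed Owen listened to Sofia last month overnight.

10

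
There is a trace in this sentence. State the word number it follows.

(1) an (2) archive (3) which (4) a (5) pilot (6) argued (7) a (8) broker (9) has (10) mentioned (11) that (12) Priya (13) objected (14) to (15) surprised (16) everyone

14

The displaced element is "an archive" (word 2).
It is linked across 2 clause boundaries (Ø → that).
It functions as the object of the preposition "to" of "objected", so the gap sits immediately after word 14 ("to").
Base order: A pilot argued a broker has mentioned that Priya objected to an archive.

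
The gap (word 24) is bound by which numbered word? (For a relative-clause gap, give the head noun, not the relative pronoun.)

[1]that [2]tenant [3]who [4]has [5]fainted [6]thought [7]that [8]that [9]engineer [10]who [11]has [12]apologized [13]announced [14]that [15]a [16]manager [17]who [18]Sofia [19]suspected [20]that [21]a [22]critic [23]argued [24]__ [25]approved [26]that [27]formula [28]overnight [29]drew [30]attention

16

The gap at 24 is the subject of "approved", inside a relative clause.
The relative pronoun is "who" (word 17); it is bound by the head noun immediately before it.
Its filler is the head noun "manager", at word 16.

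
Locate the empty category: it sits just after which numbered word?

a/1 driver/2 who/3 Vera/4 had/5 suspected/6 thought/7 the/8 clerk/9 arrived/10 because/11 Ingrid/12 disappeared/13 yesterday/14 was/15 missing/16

6

The displaced element is "a driver" (word 2).
It is linked across 1 clause boundary (Ø).
It functions as the subject of "thought", so the gap sits immediately after word 6 ("suspected").
Base order: Vera had suspected that a driver thought the clerk arrived because Ingrid disappeared yesterday.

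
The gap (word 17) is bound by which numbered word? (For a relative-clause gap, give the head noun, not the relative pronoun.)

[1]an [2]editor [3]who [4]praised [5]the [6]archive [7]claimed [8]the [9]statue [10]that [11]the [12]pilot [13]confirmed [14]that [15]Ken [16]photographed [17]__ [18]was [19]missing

9

The gap at 17 is the object of "photographed", inside a relative clause.
The relative pronoun is "that" (word 10); it is bound by the head noun immediately before it.
Its filler is the head noun "statue", at word 9.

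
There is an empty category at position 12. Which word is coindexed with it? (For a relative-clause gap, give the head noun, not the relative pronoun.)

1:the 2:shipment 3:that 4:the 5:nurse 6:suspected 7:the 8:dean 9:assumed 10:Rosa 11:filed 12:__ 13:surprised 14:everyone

The gap at 12 is the object of "filed", inside a relative clause.
The relative pronoun is "that" (word 3); it is bound by the head noun immediately before it.
Its filler is the head noun "shipment", at word 2.

2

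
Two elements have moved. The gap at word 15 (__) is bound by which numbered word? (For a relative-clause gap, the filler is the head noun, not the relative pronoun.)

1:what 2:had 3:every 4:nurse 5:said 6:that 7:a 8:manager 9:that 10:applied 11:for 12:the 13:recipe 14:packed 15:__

1

The marked gap is the direct object of "packed".
Its filler is the fronted wh-phrase "what", at word 1.
(The other dependency links word 8 to a gap after word 9.)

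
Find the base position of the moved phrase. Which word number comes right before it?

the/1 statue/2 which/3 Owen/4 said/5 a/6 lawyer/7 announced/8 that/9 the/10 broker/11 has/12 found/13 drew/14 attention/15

13

The displaced element is "the statue" (word 2).
It is linked across 2 clause boundaries (Ø → that).
It functions as the direct object of "found", so the gap sits immediately after word 13 ("found").
Base order: Owen said a lawyer announced that the broker has found the statue.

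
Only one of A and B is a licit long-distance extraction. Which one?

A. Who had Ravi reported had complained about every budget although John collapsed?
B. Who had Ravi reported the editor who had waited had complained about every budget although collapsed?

A

In B, the wh-phrase is extracted from inside an adjunct island (introduced by "although"), which blocks movement.
In A, the extraction path crosses only that-complement boundaries, which are transparent.
So A is grammatical.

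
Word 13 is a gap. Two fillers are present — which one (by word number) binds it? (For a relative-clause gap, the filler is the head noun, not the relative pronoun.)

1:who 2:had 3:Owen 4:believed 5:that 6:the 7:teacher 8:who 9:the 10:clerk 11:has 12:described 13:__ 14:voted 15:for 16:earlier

The marked gap is inside the relative clause, the direct object of "described".
Its filler is the head noun "teacher" (via "who"), at word 7.
(The other dependency links word 1 to a gap after word 15.)

7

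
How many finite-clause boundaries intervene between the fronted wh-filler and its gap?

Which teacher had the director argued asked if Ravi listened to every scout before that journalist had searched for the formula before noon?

"which teacher" is extracted from the subject of "asked".
Boundaries crossed, outermost first: [Ø] — 1 in total.

1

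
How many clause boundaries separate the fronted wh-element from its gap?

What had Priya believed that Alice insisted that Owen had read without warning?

2

"what" is extracted from the object of "read".
Boundaries crossed, outermost first: [that], [that] — 2 in total.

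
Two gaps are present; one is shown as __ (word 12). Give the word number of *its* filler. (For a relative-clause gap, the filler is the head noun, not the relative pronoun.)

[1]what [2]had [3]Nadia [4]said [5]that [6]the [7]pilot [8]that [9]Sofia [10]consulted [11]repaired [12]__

The marked gap is the direct object of "repaired".
Its filler is the fronted wh-phrase "what", at word 1.
(The other dependency links word 7 to a gap after word 10.)

1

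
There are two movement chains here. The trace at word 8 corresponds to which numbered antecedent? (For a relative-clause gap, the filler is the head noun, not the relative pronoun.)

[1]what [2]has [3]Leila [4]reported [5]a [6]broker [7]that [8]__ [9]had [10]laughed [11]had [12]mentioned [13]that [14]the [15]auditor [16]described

6

The marked gap is inside the relative clause, the subject of "laughed".
Its filler is the head noun "broker" (via "that"), at word 6.
(The other dependency links word 1 to a gap after word 16.)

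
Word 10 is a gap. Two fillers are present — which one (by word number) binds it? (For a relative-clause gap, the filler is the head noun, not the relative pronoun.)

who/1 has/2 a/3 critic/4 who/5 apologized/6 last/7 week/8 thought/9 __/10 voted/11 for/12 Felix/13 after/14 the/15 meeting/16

1

The marked gap is the subject of "voted".
Its filler is the fronted wh-phrase "who", at word 1.
(The other dependency links word 4 to a gap after word 5.)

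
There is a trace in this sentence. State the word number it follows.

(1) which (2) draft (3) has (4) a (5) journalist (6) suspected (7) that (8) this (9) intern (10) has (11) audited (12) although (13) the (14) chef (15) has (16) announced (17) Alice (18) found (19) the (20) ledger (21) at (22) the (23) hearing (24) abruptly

The displaced element is "which draft" (word 2).
It is linked across 1 clause boundary (that).
It functions as the direct object of "audited", so the gap sits immediately after word 11 ("audited").
Base order: A journalist has suspected that this intern has audited which draft although the chef has announced Alice found the ledger at the hearing abruptly.

11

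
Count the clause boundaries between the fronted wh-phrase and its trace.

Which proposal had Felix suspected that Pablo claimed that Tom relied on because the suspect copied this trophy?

"which proposal" is extracted from the PP object of "relied".
Boundaries crossed, outermost first: [that], [that] — 2 in total.

2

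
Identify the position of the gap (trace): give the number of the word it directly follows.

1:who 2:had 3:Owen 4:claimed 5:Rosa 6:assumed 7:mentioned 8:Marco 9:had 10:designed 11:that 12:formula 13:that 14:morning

The displaced element is "who" (word 1).
It is linked across 2 clause boundaries (Ø → Ø).
It functions as the subject of "mentioned", so the gap sits immediately after word 6 ("assumed").
Base order: Owen had claimed Rosa assumed that who mentioned Marco had designed that formula that morning.

6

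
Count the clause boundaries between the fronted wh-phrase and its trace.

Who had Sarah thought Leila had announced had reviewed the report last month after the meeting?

2

"who" is extracted from the subject of "reviewed".
Boundaries crossed, outermost first: [Ø], [Ø] — 2 in total.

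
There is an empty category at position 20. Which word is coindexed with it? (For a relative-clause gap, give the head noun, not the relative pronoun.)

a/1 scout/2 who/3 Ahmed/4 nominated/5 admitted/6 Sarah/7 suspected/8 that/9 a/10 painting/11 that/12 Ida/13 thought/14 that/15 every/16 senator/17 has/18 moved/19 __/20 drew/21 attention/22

The gap at 20 is the object of "moved", inside a relative clause.
The relative pronoun is "that" (word 12); it is bound by the head noun immediately before it.
Its filler is the head noun "painting", at word 11.

11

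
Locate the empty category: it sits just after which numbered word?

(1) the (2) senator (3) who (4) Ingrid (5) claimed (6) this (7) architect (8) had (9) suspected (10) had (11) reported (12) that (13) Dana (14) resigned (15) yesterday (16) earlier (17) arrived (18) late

The displaced element is "the senator" (word 2).
It is linked across 2 clause boundaries (Ø → Ø).
It functions as the subject of "reported", so the gap sits immediately after word 9 ("suspected").
Base order: Ingrid claimed this architect had suspected that the senator had reported that Dana resigned yesterday earlier.

9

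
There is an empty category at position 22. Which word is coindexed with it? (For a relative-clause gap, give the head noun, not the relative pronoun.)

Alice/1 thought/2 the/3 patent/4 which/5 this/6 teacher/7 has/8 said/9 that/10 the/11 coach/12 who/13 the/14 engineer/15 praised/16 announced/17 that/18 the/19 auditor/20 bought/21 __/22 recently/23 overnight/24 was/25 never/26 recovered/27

4

The gap at 22 is the object of "bought", inside a relative clause.
The relative pronoun is "which" (word 5); it is bound by the head noun immediately before it.
Its filler is the head noun "patent", at word 4.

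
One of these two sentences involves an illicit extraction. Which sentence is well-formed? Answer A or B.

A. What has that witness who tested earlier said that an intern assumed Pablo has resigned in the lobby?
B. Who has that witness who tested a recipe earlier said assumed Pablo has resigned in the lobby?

In A, the wh-phrase is extracted from inside a complex-NP island (relative clause) (introduced by "who"), which blocks movement.
In B, the extraction path crosses only that-complement boundaries, which are transparent.
So B is grammatical.

B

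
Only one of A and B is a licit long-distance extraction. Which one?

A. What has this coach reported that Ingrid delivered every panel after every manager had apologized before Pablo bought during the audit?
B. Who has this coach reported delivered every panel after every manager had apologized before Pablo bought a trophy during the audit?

In A, the wh-phrase is extracted from inside an adjunct island (introduced by "after"), which blocks movement.
In B, the extraction path crosses only that-complement boundaries, which are transparent.
So B is grammatical.

B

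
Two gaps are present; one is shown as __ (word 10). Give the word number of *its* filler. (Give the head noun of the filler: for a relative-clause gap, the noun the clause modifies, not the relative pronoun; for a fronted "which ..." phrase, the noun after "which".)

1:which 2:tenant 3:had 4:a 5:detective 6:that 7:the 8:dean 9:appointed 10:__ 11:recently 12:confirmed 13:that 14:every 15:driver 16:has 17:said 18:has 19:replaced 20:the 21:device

5

The marked gap is inside the relative clause, the direct object of "appointed".
Its filler is the head noun "detective" (via "that"), at word 5.
(The other dependency links word 2 to a gap after word 17.)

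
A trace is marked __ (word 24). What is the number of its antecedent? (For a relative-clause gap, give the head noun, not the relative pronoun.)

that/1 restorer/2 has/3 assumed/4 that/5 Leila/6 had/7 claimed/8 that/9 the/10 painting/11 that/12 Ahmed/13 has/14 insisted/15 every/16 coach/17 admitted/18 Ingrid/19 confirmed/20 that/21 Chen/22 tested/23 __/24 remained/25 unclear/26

The gap at 24 is the object of "tested", inside a relative clause.
The relative pronoun is "that" (word 12); it is bound by the head noun immediately before it.
Its filler is the head noun "painting", at word 11.

11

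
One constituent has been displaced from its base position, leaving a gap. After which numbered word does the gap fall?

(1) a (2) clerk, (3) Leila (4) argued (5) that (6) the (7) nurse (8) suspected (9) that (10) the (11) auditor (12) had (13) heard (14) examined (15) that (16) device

The displaced element is "a clerk" (word 2).
It is linked across 3 clause boundaries (that → that → Ø).
It functions as the subject of "examined", so the gap sits immediately after word 13 ("heard").
Base order: Leila argued that the nurse suspected that the auditor had heard that a clerk examined that device.

13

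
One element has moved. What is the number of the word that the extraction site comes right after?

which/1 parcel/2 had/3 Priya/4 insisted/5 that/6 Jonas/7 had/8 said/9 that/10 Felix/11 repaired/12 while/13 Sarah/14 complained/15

12

The displaced element is "which parcel" (word 2).
It is linked across 2 clause boundaries (that → that).
It functions as the direct object of "repaired", so the gap sits immediately after word 12 ("repaired").
Base order: Priya had insisted that Jonas had said that Felix repaired which parcel while Sarah complained.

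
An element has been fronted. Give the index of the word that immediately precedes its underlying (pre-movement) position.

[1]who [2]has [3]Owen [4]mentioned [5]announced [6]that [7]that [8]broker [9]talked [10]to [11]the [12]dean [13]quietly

The displaced element is "who" (word 1).
It is linked across 1 clause boundary (Ø).
It functions as the subject of "announced", so the gap sits immediately after word 4 ("mentioned").
Base order: Owen has mentioned who announced that that broker talked to the dean quietly.

4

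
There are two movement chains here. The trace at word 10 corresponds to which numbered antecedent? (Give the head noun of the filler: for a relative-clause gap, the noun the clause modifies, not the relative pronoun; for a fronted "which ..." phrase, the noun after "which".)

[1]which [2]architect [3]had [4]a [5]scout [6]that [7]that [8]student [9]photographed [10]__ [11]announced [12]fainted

5

The marked gap is inside the relative clause, the direct object of "photographed".
Its filler is the head noun "scout" (via "that"), at word 5.
(The other dependency links word 2 to a gap after word 11.)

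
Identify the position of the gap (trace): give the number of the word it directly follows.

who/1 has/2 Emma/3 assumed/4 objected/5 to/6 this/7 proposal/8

4

The displaced element is "who" (word 1).
It is linked across 1 clause boundary (Ø).
It functions as the subject of "objected", so the gap sits immediately after word 4 ("assumed").
Base order: Emma has assumed that who objected to this proposal.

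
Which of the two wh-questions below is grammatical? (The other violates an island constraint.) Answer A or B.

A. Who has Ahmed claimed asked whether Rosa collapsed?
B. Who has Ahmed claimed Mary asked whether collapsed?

A

In B, the wh-phrase is extracted from inside a wh-island (introduced by "whether"), which blocks movement.
In A, the extraction path crosses only that-complement boundaries, which are transparent.
So A is grammatical.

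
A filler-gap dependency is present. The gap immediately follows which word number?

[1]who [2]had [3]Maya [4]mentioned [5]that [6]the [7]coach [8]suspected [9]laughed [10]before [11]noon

8

The displaced element is "who" (word 1).
It is linked across 2 clause boundaries (that → Ø).
It functions as the subject of "laughed", so the gap sits immediately after word 8 ("suspected").
Base order: Maya had mentioned that the coach suspected who laughed before noon.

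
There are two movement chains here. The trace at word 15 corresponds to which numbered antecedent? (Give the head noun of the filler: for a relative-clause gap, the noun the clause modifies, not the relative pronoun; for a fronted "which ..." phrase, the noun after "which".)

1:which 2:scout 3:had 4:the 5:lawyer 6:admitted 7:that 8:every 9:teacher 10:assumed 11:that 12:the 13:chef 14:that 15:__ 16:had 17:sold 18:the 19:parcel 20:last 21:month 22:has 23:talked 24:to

The marked gap is inside the relative clause, the subject of "sold".
Its filler is the head noun "chef" (via "that"), at word 13.
(The other dependency links word 2 to a gap after word 24.)

13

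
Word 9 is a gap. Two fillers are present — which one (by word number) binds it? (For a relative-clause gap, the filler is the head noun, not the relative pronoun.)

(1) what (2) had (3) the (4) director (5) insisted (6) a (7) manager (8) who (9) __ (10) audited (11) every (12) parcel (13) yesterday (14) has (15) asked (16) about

The marked gap is inside the relative clause, the subject of "audited".
Its filler is the head noun "manager" (via "who"), at word 7.
(The other dependency links word 1 to a gap after word 16.)

7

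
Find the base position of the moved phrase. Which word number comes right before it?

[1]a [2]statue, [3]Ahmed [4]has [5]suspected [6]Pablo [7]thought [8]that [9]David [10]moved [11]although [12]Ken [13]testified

10

The displaced element is "a statue" (word 2).
It is linked across 2 clause boundaries (Ø → that).
It functions as the direct object of "moved", so the gap sits immediately after word 10 ("moved").
Base order: Ahmed has suspected Pablo thought that David moved a statue although Ken testified.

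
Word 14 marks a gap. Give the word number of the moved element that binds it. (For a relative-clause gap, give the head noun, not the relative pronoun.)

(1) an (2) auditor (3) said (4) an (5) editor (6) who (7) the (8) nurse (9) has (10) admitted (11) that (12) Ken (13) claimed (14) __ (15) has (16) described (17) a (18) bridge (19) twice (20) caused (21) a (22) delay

5

The gap at 14 is the subject of "described", inside a relative clause.
The relative pronoun is "who" (word 6); it is bound by the head noun immediately before it.
Its filler is the head noun "editor", at word 5.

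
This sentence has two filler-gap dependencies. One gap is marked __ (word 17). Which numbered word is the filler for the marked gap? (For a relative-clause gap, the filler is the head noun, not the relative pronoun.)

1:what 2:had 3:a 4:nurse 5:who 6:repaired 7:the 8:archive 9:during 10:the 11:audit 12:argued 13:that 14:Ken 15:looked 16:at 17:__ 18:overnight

The marked gap is the object of the preposition "at" of "looked".
Its filler is the fronted wh-phrase "what", at word 1.
(The other dependency links word 4 to a gap after word 5.)

1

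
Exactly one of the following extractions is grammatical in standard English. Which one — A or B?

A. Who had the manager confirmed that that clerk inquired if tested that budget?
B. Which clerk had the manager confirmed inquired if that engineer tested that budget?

B

In A, the wh-phrase is extracted from inside a wh-island (introduced by "if"), which blocks movement.
In B, the extraction path crosses only that-complement boundaries, which are transparent.
So B is grammatical.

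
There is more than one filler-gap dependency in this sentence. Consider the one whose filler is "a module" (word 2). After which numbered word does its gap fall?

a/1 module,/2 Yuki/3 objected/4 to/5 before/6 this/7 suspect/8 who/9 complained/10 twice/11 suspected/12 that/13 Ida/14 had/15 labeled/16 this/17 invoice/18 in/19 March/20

The displaced element is "a module" (word 2).
It functions as the object of the preposition "to" of "objected", so the gap sits immediately after word 5 ("to").
Base order: Yuki objected to a module before this suspect who complained twice suspected that Ida had labeled this invoice in March.

5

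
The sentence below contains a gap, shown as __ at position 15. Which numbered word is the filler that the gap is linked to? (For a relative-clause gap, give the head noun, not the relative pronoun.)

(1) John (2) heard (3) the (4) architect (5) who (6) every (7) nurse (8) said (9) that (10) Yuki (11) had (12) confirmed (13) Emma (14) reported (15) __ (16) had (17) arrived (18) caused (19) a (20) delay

The gap at 15 is the subject of "arrived", inside a relative clause.
The relative pronoun is "who" (word 5); it is bound by the head noun immediately before it.
Its filler is the head noun "architect", at word 4.

4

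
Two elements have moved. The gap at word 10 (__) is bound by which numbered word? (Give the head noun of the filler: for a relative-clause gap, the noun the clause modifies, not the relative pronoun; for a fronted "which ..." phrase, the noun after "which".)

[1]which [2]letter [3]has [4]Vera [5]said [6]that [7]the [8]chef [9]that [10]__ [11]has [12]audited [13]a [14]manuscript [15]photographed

The marked gap is inside the relative clause, the subject of "audited".
Its filler is the head noun "chef" (via "that"), at word 8.
(The other dependency links word 2 to a gap after word 15.)

8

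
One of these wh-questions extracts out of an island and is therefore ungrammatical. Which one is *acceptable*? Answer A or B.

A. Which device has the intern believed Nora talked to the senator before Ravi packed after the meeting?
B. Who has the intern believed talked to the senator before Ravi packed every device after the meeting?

In A, the wh-phrase is extracted from inside an adjunct island (introduced by "before"), which blocks movement.
In B, the extraction path crosses only that-complement boundaries, which are transparent.
So B is grammatical.

B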